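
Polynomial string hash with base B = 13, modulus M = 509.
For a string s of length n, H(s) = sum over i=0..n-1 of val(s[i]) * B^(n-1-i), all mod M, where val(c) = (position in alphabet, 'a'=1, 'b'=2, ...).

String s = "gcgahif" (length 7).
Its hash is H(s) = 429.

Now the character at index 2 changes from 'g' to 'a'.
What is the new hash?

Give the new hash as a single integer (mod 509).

val('g') = 7, val('a') = 1
Position k = 2, exponent = n-1-k = 4
B^4 mod M = 13^4 mod 509 = 57
Delta = (1 - 7) * 57 mod 509 = 167
New hash = (429 + 167) mod 509 = 87

Answer: 87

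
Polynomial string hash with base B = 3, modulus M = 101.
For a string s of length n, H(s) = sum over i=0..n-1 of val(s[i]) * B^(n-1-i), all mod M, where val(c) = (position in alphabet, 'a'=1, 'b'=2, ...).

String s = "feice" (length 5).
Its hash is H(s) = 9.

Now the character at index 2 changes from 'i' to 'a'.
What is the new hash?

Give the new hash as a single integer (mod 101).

Answer: 38

Derivation:
val('i') = 9, val('a') = 1
Position k = 2, exponent = n-1-k = 2
B^2 mod M = 3^2 mod 101 = 9
Delta = (1 - 9) * 9 mod 101 = 29
New hash = (9 + 29) mod 101 = 38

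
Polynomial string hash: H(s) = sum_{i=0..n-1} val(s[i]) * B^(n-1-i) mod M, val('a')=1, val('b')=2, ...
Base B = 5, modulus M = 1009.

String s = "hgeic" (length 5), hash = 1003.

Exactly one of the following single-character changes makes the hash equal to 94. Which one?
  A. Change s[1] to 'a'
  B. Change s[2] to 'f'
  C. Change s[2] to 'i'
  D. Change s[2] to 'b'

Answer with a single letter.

Option A: s[1]='g'->'a', delta=(1-7)*5^3 mod 1009 = 259, hash=1003+259 mod 1009 = 253
Option B: s[2]='e'->'f', delta=(6-5)*5^2 mod 1009 = 25, hash=1003+25 mod 1009 = 19
Option C: s[2]='e'->'i', delta=(9-5)*5^2 mod 1009 = 100, hash=1003+100 mod 1009 = 94 <-- target
Option D: s[2]='e'->'b', delta=(2-5)*5^2 mod 1009 = 934, hash=1003+934 mod 1009 = 928

Answer: C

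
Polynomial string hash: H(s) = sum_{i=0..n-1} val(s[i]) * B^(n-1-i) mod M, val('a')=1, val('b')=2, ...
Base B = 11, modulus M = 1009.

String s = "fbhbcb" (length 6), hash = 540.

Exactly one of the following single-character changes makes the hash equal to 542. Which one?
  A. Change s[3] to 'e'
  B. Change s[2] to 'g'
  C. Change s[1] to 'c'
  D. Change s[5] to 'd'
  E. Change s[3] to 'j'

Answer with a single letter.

Option A: s[3]='b'->'e', delta=(5-2)*11^2 mod 1009 = 363, hash=540+363 mod 1009 = 903
Option B: s[2]='h'->'g', delta=(7-8)*11^3 mod 1009 = 687, hash=540+687 mod 1009 = 218
Option C: s[1]='b'->'c', delta=(3-2)*11^4 mod 1009 = 515, hash=540+515 mod 1009 = 46
Option D: s[5]='b'->'d', delta=(4-2)*11^0 mod 1009 = 2, hash=540+2 mod 1009 = 542 <-- target
Option E: s[3]='b'->'j', delta=(10-2)*11^2 mod 1009 = 968, hash=540+968 mod 1009 = 499

Answer: D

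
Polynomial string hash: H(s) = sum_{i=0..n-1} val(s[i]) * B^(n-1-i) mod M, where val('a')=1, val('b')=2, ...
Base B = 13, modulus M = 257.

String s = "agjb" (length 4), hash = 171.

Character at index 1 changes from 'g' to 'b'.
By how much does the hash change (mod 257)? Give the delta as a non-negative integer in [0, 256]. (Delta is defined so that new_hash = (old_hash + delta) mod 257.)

Delta formula: (val(new) - val(old)) * B^(n-1-k) mod M
  val('b') - val('g') = 2 - 7 = -5
  B^(n-1-k) = 13^2 mod 257 = 169
  Delta = -5 * 169 mod 257 = 183

Answer: 183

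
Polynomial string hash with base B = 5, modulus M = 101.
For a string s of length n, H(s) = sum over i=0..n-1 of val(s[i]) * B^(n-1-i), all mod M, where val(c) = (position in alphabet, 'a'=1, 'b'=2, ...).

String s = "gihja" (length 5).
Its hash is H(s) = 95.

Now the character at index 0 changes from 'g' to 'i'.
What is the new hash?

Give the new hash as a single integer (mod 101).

val('g') = 7, val('i') = 9
Position k = 0, exponent = n-1-k = 4
B^4 mod M = 5^4 mod 101 = 19
Delta = (9 - 7) * 19 mod 101 = 38
New hash = (95 + 38) mod 101 = 32

Answer: 32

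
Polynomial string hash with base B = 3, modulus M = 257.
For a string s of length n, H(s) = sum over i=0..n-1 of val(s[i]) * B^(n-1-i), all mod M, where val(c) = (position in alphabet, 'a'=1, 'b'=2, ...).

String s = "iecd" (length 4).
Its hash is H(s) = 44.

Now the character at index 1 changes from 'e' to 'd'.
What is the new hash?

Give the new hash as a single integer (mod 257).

val('e') = 5, val('d') = 4
Position k = 1, exponent = n-1-k = 2
B^2 mod M = 3^2 mod 257 = 9
Delta = (4 - 5) * 9 mod 257 = 248
New hash = (44 + 248) mod 257 = 35

Answer: 35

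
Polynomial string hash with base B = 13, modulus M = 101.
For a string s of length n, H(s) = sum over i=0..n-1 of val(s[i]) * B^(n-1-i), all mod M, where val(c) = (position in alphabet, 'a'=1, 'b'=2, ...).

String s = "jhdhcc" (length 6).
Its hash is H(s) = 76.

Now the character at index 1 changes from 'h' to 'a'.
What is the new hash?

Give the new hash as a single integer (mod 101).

val('h') = 8, val('a') = 1
Position k = 1, exponent = n-1-k = 4
B^4 mod M = 13^4 mod 101 = 79
Delta = (1 - 8) * 79 mod 101 = 53
New hash = (76 + 53) mod 101 = 28

Answer: 28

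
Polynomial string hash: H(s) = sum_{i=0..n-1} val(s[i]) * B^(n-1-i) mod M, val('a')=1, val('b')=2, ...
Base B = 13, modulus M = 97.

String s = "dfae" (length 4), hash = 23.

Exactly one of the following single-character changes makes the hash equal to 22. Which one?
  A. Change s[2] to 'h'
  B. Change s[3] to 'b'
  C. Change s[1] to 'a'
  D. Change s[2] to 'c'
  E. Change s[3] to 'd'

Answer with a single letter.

Option A: s[2]='a'->'h', delta=(8-1)*13^1 mod 97 = 91, hash=23+91 mod 97 = 17
Option B: s[3]='e'->'b', delta=(2-5)*13^0 mod 97 = 94, hash=23+94 mod 97 = 20
Option C: s[1]='f'->'a', delta=(1-6)*13^2 mod 97 = 28, hash=23+28 mod 97 = 51
Option D: s[2]='a'->'c', delta=(3-1)*13^1 mod 97 = 26, hash=23+26 mod 97 = 49
Option E: s[3]='e'->'d', delta=(4-5)*13^0 mod 97 = 96, hash=23+96 mod 97 = 22 <-- target

Answer: E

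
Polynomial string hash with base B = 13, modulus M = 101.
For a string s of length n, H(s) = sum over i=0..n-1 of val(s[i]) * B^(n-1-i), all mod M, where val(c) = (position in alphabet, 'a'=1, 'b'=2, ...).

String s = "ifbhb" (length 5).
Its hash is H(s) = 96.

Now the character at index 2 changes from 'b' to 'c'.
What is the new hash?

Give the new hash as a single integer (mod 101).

Answer: 63

Derivation:
val('b') = 2, val('c') = 3
Position k = 2, exponent = n-1-k = 2
B^2 mod M = 13^2 mod 101 = 68
Delta = (3 - 2) * 68 mod 101 = 68
New hash = (96 + 68) mod 101 = 63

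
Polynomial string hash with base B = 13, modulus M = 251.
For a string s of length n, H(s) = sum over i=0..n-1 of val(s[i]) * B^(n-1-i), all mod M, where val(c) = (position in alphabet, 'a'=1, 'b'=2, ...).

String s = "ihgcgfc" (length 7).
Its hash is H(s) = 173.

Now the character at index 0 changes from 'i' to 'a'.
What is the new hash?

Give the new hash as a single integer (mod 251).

val('i') = 9, val('a') = 1
Position k = 0, exponent = n-1-k = 6
B^6 mod M = 13^6 mod 251 = 79
Delta = (1 - 9) * 79 mod 251 = 121
New hash = (173 + 121) mod 251 = 43

Answer: 43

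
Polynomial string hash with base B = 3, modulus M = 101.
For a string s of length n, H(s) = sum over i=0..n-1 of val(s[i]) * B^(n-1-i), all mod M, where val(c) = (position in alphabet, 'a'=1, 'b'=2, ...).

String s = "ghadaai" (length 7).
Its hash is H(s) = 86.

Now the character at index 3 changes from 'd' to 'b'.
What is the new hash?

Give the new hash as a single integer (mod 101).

val('d') = 4, val('b') = 2
Position k = 3, exponent = n-1-k = 3
B^3 mod M = 3^3 mod 101 = 27
Delta = (2 - 4) * 27 mod 101 = 47
New hash = (86 + 47) mod 101 = 32

Answer: 32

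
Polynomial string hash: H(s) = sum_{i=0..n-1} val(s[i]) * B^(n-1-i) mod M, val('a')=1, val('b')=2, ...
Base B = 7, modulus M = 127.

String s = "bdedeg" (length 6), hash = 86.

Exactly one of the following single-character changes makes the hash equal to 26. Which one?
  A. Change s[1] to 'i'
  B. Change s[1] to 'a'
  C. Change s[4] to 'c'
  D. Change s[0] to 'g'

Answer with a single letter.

Option A: s[1]='d'->'i', delta=(9-4)*7^4 mod 127 = 67, hash=86+67 mod 127 = 26 <-- target
Option B: s[1]='d'->'a', delta=(1-4)*7^4 mod 127 = 36, hash=86+36 mod 127 = 122
Option C: s[4]='e'->'c', delta=(3-5)*7^1 mod 127 = 113, hash=86+113 mod 127 = 72
Option D: s[0]='b'->'g', delta=(7-2)*7^5 mod 127 = 88, hash=86+88 mod 127 = 47

Answer: A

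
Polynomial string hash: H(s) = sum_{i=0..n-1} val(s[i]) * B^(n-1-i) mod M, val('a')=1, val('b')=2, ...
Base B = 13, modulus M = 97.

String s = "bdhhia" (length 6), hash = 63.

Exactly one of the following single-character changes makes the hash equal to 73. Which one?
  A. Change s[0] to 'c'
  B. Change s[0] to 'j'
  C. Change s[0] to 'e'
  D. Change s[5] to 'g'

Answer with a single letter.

Answer: B

Derivation:
Option A: s[0]='b'->'c', delta=(3-2)*13^5 mod 97 = 74, hash=63+74 mod 97 = 40
Option B: s[0]='b'->'j', delta=(10-2)*13^5 mod 97 = 10, hash=63+10 mod 97 = 73 <-- target
Option C: s[0]='b'->'e', delta=(5-2)*13^5 mod 97 = 28, hash=63+28 mod 97 = 91
Option D: s[5]='a'->'g', delta=(7-1)*13^0 mod 97 = 6, hash=63+6 mod 97 = 69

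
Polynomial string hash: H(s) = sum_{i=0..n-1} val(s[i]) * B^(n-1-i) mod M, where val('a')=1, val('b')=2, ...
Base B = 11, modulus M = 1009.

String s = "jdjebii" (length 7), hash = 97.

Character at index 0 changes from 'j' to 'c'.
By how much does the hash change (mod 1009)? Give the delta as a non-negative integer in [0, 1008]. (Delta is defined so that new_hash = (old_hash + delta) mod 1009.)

Answer: 692

Derivation:
Delta formula: (val(new) - val(old)) * B^(n-1-k) mod M
  val('c') - val('j') = 3 - 10 = -7
  B^(n-1-k) = 11^6 mod 1009 = 766
  Delta = -7 * 766 mod 1009 = 692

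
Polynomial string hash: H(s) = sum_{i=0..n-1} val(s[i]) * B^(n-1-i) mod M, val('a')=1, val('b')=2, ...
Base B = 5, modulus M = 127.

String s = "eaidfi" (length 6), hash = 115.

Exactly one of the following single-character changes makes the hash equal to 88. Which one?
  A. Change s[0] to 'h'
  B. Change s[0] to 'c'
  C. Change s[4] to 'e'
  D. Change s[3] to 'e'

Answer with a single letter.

Option A: s[0]='e'->'h', delta=(8-5)*5^5 mod 127 = 104, hash=115+104 mod 127 = 92
Option B: s[0]='e'->'c', delta=(3-5)*5^5 mod 127 = 100, hash=115+100 mod 127 = 88 <-- target
Option C: s[4]='f'->'e', delta=(5-6)*5^1 mod 127 = 122, hash=115+122 mod 127 = 110
Option D: s[3]='d'->'e', delta=(5-4)*5^2 mod 127 = 25, hash=115+25 mod 127 = 13

Answer: B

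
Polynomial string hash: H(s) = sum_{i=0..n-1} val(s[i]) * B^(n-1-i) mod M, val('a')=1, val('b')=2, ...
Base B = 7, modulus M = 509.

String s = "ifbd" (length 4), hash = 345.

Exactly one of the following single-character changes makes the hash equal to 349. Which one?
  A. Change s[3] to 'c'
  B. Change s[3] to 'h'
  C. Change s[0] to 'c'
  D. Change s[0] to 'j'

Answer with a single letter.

Option A: s[3]='d'->'c', delta=(3-4)*7^0 mod 509 = 508, hash=345+508 mod 509 = 344
Option B: s[3]='d'->'h', delta=(8-4)*7^0 mod 509 = 4, hash=345+4 mod 509 = 349 <-- target
Option C: s[0]='i'->'c', delta=(3-9)*7^3 mod 509 = 487, hash=345+487 mod 509 = 323
Option D: s[0]='i'->'j', delta=(10-9)*7^3 mod 509 = 343, hash=345+343 mod 509 = 179

Answer: B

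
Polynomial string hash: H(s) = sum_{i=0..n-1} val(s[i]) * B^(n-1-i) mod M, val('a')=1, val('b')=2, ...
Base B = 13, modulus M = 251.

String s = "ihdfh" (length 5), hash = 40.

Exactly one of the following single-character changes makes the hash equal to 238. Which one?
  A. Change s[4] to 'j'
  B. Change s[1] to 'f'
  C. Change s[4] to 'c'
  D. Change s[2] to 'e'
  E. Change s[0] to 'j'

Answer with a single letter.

Answer: E

Derivation:
Option A: s[4]='h'->'j', delta=(10-8)*13^0 mod 251 = 2, hash=40+2 mod 251 = 42
Option B: s[1]='h'->'f', delta=(6-8)*13^3 mod 251 = 124, hash=40+124 mod 251 = 164
Option C: s[4]='h'->'c', delta=(3-8)*13^0 mod 251 = 246, hash=40+246 mod 251 = 35
Option D: s[2]='d'->'e', delta=(5-4)*13^2 mod 251 = 169, hash=40+169 mod 251 = 209
Option E: s[0]='i'->'j', delta=(10-9)*13^4 mod 251 = 198, hash=40+198 mod 251 = 238 <-- target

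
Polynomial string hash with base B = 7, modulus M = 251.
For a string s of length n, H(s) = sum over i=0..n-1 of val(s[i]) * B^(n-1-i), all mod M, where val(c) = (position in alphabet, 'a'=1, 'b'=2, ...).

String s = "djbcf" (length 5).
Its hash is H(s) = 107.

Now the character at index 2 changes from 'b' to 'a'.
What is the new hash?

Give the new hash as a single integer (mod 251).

Answer: 58

Derivation:
val('b') = 2, val('a') = 1
Position k = 2, exponent = n-1-k = 2
B^2 mod M = 7^2 mod 251 = 49
Delta = (1 - 2) * 49 mod 251 = 202
New hash = (107 + 202) mod 251 = 58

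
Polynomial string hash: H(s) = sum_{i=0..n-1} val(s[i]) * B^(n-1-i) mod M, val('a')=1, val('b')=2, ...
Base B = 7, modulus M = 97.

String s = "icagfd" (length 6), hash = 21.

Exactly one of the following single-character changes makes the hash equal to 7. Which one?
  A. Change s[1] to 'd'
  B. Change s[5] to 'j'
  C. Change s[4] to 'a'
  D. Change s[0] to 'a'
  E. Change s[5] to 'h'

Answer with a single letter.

Answer: D

Derivation:
Option A: s[1]='c'->'d', delta=(4-3)*7^4 mod 97 = 73, hash=21+73 mod 97 = 94
Option B: s[5]='d'->'j', delta=(10-4)*7^0 mod 97 = 6, hash=21+6 mod 97 = 27
Option C: s[4]='f'->'a', delta=(1-6)*7^1 mod 97 = 62, hash=21+62 mod 97 = 83
Option D: s[0]='i'->'a', delta=(1-9)*7^5 mod 97 = 83, hash=21+83 mod 97 = 7 <-- target
Option E: s[5]='d'->'h', delta=(8-4)*7^0 mod 97 = 4, hash=21+4 mod 97 = 25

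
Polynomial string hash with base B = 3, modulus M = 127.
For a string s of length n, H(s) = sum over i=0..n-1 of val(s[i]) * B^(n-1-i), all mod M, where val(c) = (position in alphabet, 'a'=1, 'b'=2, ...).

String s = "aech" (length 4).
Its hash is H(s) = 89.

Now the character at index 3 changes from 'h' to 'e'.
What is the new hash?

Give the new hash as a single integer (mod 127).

val('h') = 8, val('e') = 5
Position k = 3, exponent = n-1-k = 0
B^0 mod M = 3^0 mod 127 = 1
Delta = (5 - 8) * 1 mod 127 = 124
New hash = (89 + 124) mod 127 = 86

Answer: 86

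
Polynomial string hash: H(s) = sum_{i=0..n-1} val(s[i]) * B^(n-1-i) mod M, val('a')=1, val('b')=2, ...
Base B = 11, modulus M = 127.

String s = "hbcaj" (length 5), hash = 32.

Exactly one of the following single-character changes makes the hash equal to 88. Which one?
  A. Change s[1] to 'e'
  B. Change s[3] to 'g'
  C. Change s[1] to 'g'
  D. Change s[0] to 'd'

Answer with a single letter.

Option A: s[1]='b'->'e', delta=(5-2)*11^3 mod 127 = 56, hash=32+56 mod 127 = 88 <-- target
Option B: s[3]='a'->'g', delta=(7-1)*11^1 mod 127 = 66, hash=32+66 mod 127 = 98
Option C: s[1]='b'->'g', delta=(7-2)*11^3 mod 127 = 51, hash=32+51 mod 127 = 83
Option D: s[0]='h'->'d', delta=(4-8)*11^4 mod 127 = 110, hash=32+110 mod 127 = 15

Answer: A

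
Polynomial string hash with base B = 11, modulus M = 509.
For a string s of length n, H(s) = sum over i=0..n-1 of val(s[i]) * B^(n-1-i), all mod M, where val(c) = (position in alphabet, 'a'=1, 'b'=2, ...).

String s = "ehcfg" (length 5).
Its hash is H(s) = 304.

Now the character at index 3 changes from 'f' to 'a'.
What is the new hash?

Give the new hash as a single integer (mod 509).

val('f') = 6, val('a') = 1
Position k = 3, exponent = n-1-k = 1
B^1 mod M = 11^1 mod 509 = 11
Delta = (1 - 6) * 11 mod 509 = 454
New hash = (304 + 454) mod 509 = 249

Answer: 249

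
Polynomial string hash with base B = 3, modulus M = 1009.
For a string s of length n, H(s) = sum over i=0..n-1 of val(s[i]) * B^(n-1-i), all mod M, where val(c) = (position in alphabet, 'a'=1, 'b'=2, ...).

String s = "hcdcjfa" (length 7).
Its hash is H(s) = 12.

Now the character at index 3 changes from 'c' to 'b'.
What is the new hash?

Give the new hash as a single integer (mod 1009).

val('c') = 3, val('b') = 2
Position k = 3, exponent = n-1-k = 3
B^3 mod M = 3^3 mod 1009 = 27
Delta = (2 - 3) * 27 mod 1009 = 982
New hash = (12 + 982) mod 1009 = 994

Answer: 994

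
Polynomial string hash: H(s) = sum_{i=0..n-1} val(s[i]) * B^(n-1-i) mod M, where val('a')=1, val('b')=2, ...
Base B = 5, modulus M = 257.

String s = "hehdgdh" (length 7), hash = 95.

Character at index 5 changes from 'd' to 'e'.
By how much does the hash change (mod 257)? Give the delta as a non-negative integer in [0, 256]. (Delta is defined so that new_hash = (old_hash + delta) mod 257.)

Delta formula: (val(new) - val(old)) * B^(n-1-k) mod M
  val('e') - val('d') = 5 - 4 = 1
  B^(n-1-k) = 5^1 mod 257 = 5
  Delta = 1 * 5 mod 257 = 5

Answer: 5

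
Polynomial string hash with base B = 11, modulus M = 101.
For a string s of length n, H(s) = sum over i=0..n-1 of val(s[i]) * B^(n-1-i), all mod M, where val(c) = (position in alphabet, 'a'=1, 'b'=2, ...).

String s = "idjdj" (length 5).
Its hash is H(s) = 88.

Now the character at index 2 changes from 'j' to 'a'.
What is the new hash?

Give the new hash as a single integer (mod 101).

Answer: 9

Derivation:
val('j') = 10, val('a') = 1
Position k = 2, exponent = n-1-k = 2
B^2 mod M = 11^2 mod 101 = 20
Delta = (1 - 10) * 20 mod 101 = 22
New hash = (88 + 22) mod 101 = 9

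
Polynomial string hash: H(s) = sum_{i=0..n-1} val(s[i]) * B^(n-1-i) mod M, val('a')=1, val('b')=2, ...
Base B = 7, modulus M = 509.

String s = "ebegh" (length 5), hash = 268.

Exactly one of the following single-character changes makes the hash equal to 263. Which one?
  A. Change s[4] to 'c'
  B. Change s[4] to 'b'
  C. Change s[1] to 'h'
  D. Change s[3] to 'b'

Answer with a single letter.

Answer: A

Derivation:
Option A: s[4]='h'->'c', delta=(3-8)*7^0 mod 509 = 504, hash=268+504 mod 509 = 263 <-- target
Option B: s[4]='h'->'b', delta=(2-8)*7^0 mod 509 = 503, hash=268+503 mod 509 = 262
Option C: s[1]='b'->'h', delta=(8-2)*7^3 mod 509 = 22, hash=268+22 mod 509 = 290
Option D: s[3]='g'->'b', delta=(2-7)*7^1 mod 509 = 474, hash=268+474 mod 509 = 233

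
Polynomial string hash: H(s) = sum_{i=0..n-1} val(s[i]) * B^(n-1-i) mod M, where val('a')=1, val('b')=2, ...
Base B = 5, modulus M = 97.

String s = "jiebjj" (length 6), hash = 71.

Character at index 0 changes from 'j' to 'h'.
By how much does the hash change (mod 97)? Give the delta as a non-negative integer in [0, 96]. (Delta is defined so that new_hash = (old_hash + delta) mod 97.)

Answer: 55

Derivation:
Delta formula: (val(new) - val(old)) * B^(n-1-k) mod M
  val('h') - val('j') = 8 - 10 = -2
  B^(n-1-k) = 5^5 mod 97 = 21
  Delta = -2 * 21 mod 97 = 55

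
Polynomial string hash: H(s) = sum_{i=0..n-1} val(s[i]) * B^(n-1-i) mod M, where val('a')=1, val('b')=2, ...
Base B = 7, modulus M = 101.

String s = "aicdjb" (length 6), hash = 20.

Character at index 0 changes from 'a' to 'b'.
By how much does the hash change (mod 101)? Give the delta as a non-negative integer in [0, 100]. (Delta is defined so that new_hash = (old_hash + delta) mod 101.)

Delta formula: (val(new) - val(old)) * B^(n-1-k) mod M
  val('b') - val('a') = 2 - 1 = 1
  B^(n-1-k) = 7^5 mod 101 = 41
  Delta = 1 * 41 mod 101 = 41

Answer: 41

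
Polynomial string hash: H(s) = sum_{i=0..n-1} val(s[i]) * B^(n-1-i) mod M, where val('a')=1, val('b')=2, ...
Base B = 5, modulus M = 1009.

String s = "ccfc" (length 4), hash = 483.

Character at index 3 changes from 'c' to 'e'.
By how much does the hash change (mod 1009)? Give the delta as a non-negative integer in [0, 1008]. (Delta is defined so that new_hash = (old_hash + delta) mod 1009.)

Answer: 2

Derivation:
Delta formula: (val(new) - val(old)) * B^(n-1-k) mod M
  val('e') - val('c') = 5 - 3 = 2
  B^(n-1-k) = 5^0 mod 1009 = 1
  Delta = 2 * 1 mod 1009 = 2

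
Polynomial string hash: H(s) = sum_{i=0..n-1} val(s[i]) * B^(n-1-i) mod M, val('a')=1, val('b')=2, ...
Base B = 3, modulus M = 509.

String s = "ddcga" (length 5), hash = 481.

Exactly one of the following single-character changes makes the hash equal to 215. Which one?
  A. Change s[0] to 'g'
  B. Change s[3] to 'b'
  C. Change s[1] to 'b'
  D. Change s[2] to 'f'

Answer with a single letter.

Option A: s[0]='d'->'g', delta=(7-4)*3^4 mod 509 = 243, hash=481+243 mod 509 = 215 <-- target
Option B: s[3]='g'->'b', delta=(2-7)*3^1 mod 509 = 494, hash=481+494 mod 509 = 466
Option C: s[1]='d'->'b', delta=(2-4)*3^3 mod 509 = 455, hash=481+455 mod 509 = 427
Option D: s[2]='c'->'f', delta=(6-3)*3^2 mod 509 = 27, hash=481+27 mod 509 = 508

Answer: A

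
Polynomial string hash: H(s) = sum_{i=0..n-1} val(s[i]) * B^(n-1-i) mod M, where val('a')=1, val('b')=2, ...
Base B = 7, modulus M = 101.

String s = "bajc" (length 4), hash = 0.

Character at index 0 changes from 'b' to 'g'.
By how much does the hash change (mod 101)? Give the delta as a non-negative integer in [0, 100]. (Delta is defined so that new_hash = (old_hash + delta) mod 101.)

Answer: 99

Derivation:
Delta formula: (val(new) - val(old)) * B^(n-1-k) mod M
  val('g') - val('b') = 7 - 2 = 5
  B^(n-1-k) = 7^3 mod 101 = 40
  Delta = 5 * 40 mod 101 = 99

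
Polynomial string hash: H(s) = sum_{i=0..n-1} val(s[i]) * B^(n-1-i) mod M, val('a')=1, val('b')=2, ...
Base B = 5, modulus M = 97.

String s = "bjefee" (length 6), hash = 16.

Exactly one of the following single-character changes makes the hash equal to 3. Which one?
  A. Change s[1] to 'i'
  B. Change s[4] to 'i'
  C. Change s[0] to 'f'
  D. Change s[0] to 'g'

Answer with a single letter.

Answer: C

Derivation:
Option A: s[1]='j'->'i', delta=(9-10)*5^4 mod 97 = 54, hash=16+54 mod 97 = 70
Option B: s[4]='e'->'i', delta=(9-5)*5^1 mod 97 = 20, hash=16+20 mod 97 = 36
Option C: s[0]='b'->'f', delta=(6-2)*5^5 mod 97 = 84, hash=16+84 mod 97 = 3 <-- target
Option D: s[0]='b'->'g', delta=(7-2)*5^5 mod 97 = 8, hash=16+8 mod 97 = 24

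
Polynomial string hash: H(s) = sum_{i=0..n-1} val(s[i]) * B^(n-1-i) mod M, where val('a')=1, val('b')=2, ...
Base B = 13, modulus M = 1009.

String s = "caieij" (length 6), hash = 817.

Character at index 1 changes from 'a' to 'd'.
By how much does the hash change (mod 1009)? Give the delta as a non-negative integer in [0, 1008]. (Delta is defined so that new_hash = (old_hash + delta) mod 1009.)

Delta formula: (val(new) - val(old)) * B^(n-1-k) mod M
  val('d') - val('a') = 4 - 1 = 3
  B^(n-1-k) = 13^4 mod 1009 = 309
  Delta = 3 * 309 mod 1009 = 927

Answer: 927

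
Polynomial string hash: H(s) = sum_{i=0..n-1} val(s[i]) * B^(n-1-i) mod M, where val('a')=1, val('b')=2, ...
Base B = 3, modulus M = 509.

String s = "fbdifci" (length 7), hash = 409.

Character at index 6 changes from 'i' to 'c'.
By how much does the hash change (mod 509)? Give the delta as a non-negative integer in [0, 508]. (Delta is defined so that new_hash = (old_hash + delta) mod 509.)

Answer: 503

Derivation:
Delta formula: (val(new) - val(old)) * B^(n-1-k) mod M
  val('c') - val('i') = 3 - 9 = -6
  B^(n-1-k) = 3^0 mod 509 = 1
  Delta = -6 * 1 mod 509 = 503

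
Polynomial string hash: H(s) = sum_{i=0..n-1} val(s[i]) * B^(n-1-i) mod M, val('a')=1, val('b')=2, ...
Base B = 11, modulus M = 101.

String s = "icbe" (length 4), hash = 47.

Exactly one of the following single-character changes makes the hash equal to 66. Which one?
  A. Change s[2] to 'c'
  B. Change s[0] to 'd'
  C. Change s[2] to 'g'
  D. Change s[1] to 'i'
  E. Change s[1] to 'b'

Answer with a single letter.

Option A: s[2]='b'->'c', delta=(3-2)*11^1 mod 101 = 11, hash=47+11 mod 101 = 58
Option B: s[0]='i'->'d', delta=(4-9)*11^3 mod 101 = 11, hash=47+11 mod 101 = 58
Option C: s[2]='b'->'g', delta=(7-2)*11^1 mod 101 = 55, hash=47+55 mod 101 = 1
Option D: s[1]='c'->'i', delta=(9-3)*11^2 mod 101 = 19, hash=47+19 mod 101 = 66 <-- target
Option E: s[1]='c'->'b', delta=(2-3)*11^2 mod 101 = 81, hash=47+81 mod 101 = 27

Answer: D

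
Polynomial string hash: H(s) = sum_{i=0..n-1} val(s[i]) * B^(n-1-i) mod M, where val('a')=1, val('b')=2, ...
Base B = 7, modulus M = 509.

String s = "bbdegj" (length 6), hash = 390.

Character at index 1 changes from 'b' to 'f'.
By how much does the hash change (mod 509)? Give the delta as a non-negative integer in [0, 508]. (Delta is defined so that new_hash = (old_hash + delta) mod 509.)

Answer: 442

Derivation:
Delta formula: (val(new) - val(old)) * B^(n-1-k) mod M
  val('f') - val('b') = 6 - 2 = 4
  B^(n-1-k) = 7^4 mod 509 = 365
  Delta = 4 * 365 mod 509 = 442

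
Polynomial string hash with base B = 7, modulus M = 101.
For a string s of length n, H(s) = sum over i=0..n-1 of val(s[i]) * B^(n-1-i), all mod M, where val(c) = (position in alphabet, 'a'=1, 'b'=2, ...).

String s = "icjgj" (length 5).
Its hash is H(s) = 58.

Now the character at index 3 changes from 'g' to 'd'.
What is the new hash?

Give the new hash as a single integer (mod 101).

Answer: 37

Derivation:
val('g') = 7, val('d') = 4
Position k = 3, exponent = n-1-k = 1
B^1 mod M = 7^1 mod 101 = 7
Delta = (4 - 7) * 7 mod 101 = 80
New hash = (58 + 80) mod 101 = 37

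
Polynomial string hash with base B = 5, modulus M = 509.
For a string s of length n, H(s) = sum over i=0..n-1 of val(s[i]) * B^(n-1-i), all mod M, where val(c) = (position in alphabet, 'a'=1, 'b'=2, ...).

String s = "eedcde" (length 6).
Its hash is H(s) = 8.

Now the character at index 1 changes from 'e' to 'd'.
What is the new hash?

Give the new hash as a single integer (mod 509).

Answer: 401

Derivation:
val('e') = 5, val('d') = 4
Position k = 1, exponent = n-1-k = 4
B^4 mod M = 5^4 mod 509 = 116
Delta = (4 - 5) * 116 mod 509 = 393
New hash = (8 + 393) mod 509 = 401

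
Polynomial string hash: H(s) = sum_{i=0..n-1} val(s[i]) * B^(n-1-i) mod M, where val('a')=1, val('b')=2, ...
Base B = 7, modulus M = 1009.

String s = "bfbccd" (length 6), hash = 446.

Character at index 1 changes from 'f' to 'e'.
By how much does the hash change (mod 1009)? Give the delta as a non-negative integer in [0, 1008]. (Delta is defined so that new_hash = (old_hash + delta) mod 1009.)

Answer: 626

Derivation:
Delta formula: (val(new) - val(old)) * B^(n-1-k) mod M
  val('e') - val('f') = 5 - 6 = -1
  B^(n-1-k) = 7^4 mod 1009 = 383
  Delta = -1 * 383 mod 1009 = 626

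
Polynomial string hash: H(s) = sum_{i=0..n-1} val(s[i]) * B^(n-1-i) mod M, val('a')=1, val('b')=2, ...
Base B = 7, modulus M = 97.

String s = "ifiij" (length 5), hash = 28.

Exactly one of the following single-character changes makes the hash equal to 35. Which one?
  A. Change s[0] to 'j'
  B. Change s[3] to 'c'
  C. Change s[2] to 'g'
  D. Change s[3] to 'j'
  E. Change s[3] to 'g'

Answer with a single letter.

Option A: s[0]='i'->'j', delta=(10-9)*7^4 mod 97 = 73, hash=28+73 mod 97 = 4
Option B: s[3]='i'->'c', delta=(3-9)*7^1 mod 97 = 55, hash=28+55 mod 97 = 83
Option C: s[2]='i'->'g', delta=(7-9)*7^2 mod 97 = 96, hash=28+96 mod 97 = 27
Option D: s[3]='i'->'j', delta=(10-9)*7^1 mod 97 = 7, hash=28+7 mod 97 = 35 <-- target
Option E: s[3]='i'->'g', delta=(7-9)*7^1 mod 97 = 83, hash=28+83 mod 97 = 14

Answer: D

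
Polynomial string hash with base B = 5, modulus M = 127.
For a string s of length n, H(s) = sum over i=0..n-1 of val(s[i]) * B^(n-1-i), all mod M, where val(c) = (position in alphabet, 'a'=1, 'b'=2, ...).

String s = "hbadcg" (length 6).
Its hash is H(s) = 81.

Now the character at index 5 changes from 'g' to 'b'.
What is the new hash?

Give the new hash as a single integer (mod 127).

val('g') = 7, val('b') = 2
Position k = 5, exponent = n-1-k = 0
B^0 mod M = 5^0 mod 127 = 1
Delta = (2 - 7) * 1 mod 127 = 122
New hash = (81 + 122) mod 127 = 76

Answer: 76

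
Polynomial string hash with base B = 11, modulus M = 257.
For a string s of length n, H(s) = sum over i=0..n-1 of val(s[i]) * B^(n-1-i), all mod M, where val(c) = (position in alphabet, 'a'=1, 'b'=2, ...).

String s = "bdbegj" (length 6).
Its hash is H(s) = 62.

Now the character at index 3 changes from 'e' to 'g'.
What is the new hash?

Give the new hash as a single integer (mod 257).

Answer: 47

Derivation:
val('e') = 5, val('g') = 7
Position k = 3, exponent = n-1-k = 2
B^2 mod M = 11^2 mod 257 = 121
Delta = (7 - 5) * 121 mod 257 = 242
New hash = (62 + 242) mod 257 = 47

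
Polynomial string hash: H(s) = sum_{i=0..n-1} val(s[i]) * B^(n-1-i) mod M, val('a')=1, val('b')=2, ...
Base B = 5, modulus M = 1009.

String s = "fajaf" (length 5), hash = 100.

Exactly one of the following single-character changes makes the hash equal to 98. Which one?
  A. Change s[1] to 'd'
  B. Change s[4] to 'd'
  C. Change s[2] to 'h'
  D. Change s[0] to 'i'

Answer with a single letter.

Option A: s[1]='a'->'d', delta=(4-1)*5^3 mod 1009 = 375, hash=100+375 mod 1009 = 475
Option B: s[4]='f'->'d', delta=(4-6)*5^0 mod 1009 = 1007, hash=100+1007 mod 1009 = 98 <-- target
Option C: s[2]='j'->'h', delta=(8-10)*5^2 mod 1009 = 959, hash=100+959 mod 1009 = 50
Option D: s[0]='f'->'i', delta=(9-6)*5^4 mod 1009 = 866, hash=100+866 mod 1009 = 966

Answer: B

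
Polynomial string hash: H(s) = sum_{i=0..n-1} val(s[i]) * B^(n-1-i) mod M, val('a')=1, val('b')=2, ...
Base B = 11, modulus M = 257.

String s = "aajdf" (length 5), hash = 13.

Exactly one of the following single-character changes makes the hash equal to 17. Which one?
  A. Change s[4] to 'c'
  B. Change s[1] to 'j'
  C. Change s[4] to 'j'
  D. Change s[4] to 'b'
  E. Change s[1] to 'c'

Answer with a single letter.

Answer: C

Derivation:
Option A: s[4]='f'->'c', delta=(3-6)*11^0 mod 257 = 254, hash=13+254 mod 257 = 10
Option B: s[1]='a'->'j', delta=(10-1)*11^3 mod 257 = 157, hash=13+157 mod 257 = 170
Option C: s[4]='f'->'j', delta=(10-6)*11^0 mod 257 = 4, hash=13+4 mod 257 = 17 <-- target
Option D: s[4]='f'->'b', delta=(2-6)*11^0 mod 257 = 253, hash=13+253 mod 257 = 9
Option E: s[1]='a'->'c', delta=(3-1)*11^3 mod 257 = 92, hash=13+92 mod 257 = 105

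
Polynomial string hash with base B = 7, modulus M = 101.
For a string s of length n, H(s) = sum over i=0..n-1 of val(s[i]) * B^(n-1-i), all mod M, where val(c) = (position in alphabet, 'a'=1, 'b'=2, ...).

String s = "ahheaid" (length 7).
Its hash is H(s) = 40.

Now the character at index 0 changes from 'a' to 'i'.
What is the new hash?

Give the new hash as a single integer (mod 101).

val('a') = 1, val('i') = 9
Position k = 0, exponent = n-1-k = 6
B^6 mod M = 7^6 mod 101 = 85
Delta = (9 - 1) * 85 mod 101 = 74
New hash = (40 + 74) mod 101 = 13

Answer: 13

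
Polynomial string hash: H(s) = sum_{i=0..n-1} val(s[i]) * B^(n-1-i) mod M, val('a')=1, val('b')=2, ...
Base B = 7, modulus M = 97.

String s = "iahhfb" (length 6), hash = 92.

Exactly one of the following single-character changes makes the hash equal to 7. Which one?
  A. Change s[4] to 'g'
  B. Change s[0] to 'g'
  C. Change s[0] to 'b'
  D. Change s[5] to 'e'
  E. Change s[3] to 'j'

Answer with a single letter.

Answer: C

Derivation:
Option A: s[4]='f'->'g', delta=(7-6)*7^1 mod 97 = 7, hash=92+7 mod 97 = 2
Option B: s[0]='i'->'g', delta=(7-9)*7^5 mod 97 = 45, hash=92+45 mod 97 = 40
Option C: s[0]='i'->'b', delta=(2-9)*7^5 mod 97 = 12, hash=92+12 mod 97 = 7 <-- target
Option D: s[5]='b'->'e', delta=(5-2)*7^0 mod 97 = 3, hash=92+3 mod 97 = 95
Option E: s[3]='h'->'j', delta=(10-8)*7^2 mod 97 = 1, hash=92+1 mod 97 = 93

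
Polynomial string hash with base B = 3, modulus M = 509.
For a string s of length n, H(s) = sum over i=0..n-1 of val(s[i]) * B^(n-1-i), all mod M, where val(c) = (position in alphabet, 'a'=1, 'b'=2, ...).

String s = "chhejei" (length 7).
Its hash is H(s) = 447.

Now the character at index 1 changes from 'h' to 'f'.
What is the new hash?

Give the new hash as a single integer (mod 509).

val('h') = 8, val('f') = 6
Position k = 1, exponent = n-1-k = 5
B^5 mod M = 3^5 mod 509 = 243
Delta = (6 - 8) * 243 mod 509 = 23
New hash = (447 + 23) mod 509 = 470

Answer: 470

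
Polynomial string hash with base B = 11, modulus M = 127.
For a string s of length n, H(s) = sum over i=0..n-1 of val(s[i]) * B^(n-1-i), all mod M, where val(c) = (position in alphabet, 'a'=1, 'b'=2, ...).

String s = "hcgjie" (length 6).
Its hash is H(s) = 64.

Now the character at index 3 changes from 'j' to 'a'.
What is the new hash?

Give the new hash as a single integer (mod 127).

val('j') = 10, val('a') = 1
Position k = 3, exponent = n-1-k = 2
B^2 mod M = 11^2 mod 127 = 121
Delta = (1 - 10) * 121 mod 127 = 54
New hash = (64 + 54) mod 127 = 118

Answer: 118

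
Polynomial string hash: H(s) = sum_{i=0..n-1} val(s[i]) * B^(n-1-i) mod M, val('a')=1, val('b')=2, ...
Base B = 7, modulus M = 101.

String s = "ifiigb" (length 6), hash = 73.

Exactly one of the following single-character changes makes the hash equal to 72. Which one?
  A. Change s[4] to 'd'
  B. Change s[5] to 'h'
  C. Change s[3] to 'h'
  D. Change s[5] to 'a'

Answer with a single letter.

Option A: s[4]='g'->'d', delta=(4-7)*7^1 mod 101 = 80, hash=73+80 mod 101 = 52
Option B: s[5]='b'->'h', delta=(8-2)*7^0 mod 101 = 6, hash=73+6 mod 101 = 79
Option C: s[3]='i'->'h', delta=(8-9)*7^2 mod 101 = 52, hash=73+52 mod 101 = 24
Option D: s[5]='b'->'a', delta=(1-2)*7^0 mod 101 = 100, hash=73+100 mod 101 = 72 <-- target

Answer: D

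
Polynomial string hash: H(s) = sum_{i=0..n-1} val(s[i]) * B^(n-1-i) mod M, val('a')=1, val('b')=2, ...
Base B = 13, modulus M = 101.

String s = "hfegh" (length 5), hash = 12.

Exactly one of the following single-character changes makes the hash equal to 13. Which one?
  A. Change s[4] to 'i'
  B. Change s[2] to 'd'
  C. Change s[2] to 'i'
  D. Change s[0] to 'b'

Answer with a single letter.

Answer: A

Derivation:
Option A: s[4]='h'->'i', delta=(9-8)*13^0 mod 101 = 1, hash=12+1 mod 101 = 13 <-- target
Option B: s[2]='e'->'d', delta=(4-5)*13^2 mod 101 = 33, hash=12+33 mod 101 = 45
Option C: s[2]='e'->'i', delta=(9-5)*13^2 mod 101 = 70, hash=12+70 mod 101 = 82
Option D: s[0]='h'->'b', delta=(2-8)*13^4 mod 101 = 31, hash=12+31 mod 101 = 43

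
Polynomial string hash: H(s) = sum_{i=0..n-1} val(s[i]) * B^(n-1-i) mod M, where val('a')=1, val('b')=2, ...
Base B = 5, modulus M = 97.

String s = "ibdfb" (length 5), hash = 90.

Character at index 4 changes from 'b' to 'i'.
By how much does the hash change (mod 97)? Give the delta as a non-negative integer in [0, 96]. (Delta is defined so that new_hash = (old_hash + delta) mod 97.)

Answer: 7

Derivation:
Delta formula: (val(new) - val(old)) * B^(n-1-k) mod M
  val('i') - val('b') = 9 - 2 = 7
  B^(n-1-k) = 5^0 mod 97 = 1
  Delta = 7 * 1 mod 97 = 7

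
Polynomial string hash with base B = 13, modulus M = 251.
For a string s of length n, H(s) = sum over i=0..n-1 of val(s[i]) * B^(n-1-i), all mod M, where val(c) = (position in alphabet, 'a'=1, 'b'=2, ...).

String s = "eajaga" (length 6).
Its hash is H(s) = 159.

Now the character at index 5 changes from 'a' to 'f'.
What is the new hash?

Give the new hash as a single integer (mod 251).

val('a') = 1, val('f') = 6
Position k = 5, exponent = n-1-k = 0
B^0 mod M = 13^0 mod 251 = 1
Delta = (6 - 1) * 1 mod 251 = 5
New hash = (159 + 5) mod 251 = 164

Answer: 164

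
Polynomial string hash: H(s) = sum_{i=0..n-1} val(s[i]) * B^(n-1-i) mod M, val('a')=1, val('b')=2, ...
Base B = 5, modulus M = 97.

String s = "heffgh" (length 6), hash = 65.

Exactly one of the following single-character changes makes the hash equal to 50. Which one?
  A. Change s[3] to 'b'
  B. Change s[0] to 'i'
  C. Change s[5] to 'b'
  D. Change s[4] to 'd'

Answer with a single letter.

Option A: s[3]='f'->'b', delta=(2-6)*5^2 mod 97 = 94, hash=65+94 mod 97 = 62
Option B: s[0]='h'->'i', delta=(9-8)*5^5 mod 97 = 21, hash=65+21 mod 97 = 86
Option C: s[5]='h'->'b', delta=(2-8)*5^0 mod 97 = 91, hash=65+91 mod 97 = 59
Option D: s[4]='g'->'d', delta=(4-7)*5^1 mod 97 = 82, hash=65+82 mod 97 = 50 <-- target

Answer: D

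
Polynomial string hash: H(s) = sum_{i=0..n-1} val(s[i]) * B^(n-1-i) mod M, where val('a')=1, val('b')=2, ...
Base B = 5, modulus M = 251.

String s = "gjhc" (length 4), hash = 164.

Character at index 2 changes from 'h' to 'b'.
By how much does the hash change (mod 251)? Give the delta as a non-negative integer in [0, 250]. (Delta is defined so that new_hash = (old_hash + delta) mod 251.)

Delta formula: (val(new) - val(old)) * B^(n-1-k) mod M
  val('b') - val('h') = 2 - 8 = -6
  B^(n-1-k) = 5^1 mod 251 = 5
  Delta = -6 * 5 mod 251 = 221

Answer: 221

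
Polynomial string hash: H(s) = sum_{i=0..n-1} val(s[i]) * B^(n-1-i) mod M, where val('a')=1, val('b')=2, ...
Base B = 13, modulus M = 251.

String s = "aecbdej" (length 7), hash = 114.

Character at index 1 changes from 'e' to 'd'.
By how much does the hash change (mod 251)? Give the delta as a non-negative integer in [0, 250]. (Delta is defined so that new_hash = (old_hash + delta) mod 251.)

Delta formula: (val(new) - val(old)) * B^(n-1-k) mod M
  val('d') - val('e') = 4 - 5 = -1
  B^(n-1-k) = 13^5 mod 251 = 64
  Delta = -1 * 64 mod 251 = 187

Answer: 187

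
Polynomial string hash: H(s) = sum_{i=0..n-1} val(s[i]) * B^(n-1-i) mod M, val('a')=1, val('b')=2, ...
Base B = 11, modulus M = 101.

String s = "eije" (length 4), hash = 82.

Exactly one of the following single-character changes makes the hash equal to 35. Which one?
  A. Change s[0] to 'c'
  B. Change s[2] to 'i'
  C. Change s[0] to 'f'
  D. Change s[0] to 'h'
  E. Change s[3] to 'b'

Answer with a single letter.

Answer: D

Derivation:
Option A: s[0]='e'->'c', delta=(3-5)*11^3 mod 101 = 65, hash=82+65 mod 101 = 46
Option B: s[2]='j'->'i', delta=(9-10)*11^1 mod 101 = 90, hash=82+90 mod 101 = 71
Option C: s[0]='e'->'f', delta=(6-5)*11^3 mod 101 = 18, hash=82+18 mod 101 = 100
Option D: s[0]='e'->'h', delta=(8-5)*11^3 mod 101 = 54, hash=82+54 mod 101 = 35 <-- target
Option E: s[3]='e'->'b', delta=(2-5)*11^0 mod 101 = 98, hash=82+98 mod 101 = 79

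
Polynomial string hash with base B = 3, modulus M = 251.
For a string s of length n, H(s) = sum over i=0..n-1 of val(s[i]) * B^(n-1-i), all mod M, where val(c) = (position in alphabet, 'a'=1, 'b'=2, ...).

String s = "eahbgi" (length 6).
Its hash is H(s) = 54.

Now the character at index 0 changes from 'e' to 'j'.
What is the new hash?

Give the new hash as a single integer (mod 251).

val('e') = 5, val('j') = 10
Position k = 0, exponent = n-1-k = 5
B^5 mod M = 3^5 mod 251 = 243
Delta = (10 - 5) * 243 mod 251 = 211
New hash = (54 + 211) mod 251 = 14

Answer: 14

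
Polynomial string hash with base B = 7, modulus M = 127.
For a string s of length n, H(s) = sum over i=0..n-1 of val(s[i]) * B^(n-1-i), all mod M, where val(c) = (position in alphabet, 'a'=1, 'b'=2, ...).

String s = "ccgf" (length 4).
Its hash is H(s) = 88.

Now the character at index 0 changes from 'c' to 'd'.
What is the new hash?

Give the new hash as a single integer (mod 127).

Answer: 50

Derivation:
val('c') = 3, val('d') = 4
Position k = 0, exponent = n-1-k = 3
B^3 mod M = 7^3 mod 127 = 89
Delta = (4 - 3) * 89 mod 127 = 89
New hash = (88 + 89) mod 127 = 50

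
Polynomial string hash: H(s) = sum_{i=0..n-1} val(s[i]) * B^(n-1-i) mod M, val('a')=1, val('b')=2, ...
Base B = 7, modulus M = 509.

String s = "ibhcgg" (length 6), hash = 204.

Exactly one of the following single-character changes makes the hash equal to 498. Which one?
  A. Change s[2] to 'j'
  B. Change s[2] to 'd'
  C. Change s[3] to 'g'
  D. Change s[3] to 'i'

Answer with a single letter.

Answer: D

Derivation:
Option A: s[2]='h'->'j', delta=(10-8)*7^3 mod 509 = 177, hash=204+177 mod 509 = 381
Option B: s[2]='h'->'d', delta=(4-8)*7^3 mod 509 = 155, hash=204+155 mod 509 = 359
Option C: s[3]='c'->'g', delta=(7-3)*7^2 mod 509 = 196, hash=204+196 mod 509 = 400
Option D: s[3]='c'->'i', delta=(9-3)*7^2 mod 509 = 294, hash=204+294 mod 509 = 498 <-- target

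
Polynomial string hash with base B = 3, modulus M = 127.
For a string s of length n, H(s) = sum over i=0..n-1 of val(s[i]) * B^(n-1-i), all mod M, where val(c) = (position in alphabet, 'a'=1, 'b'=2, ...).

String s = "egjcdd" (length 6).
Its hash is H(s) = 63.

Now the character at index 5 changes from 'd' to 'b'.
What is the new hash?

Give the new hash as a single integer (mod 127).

val('d') = 4, val('b') = 2
Position k = 5, exponent = n-1-k = 0
B^0 mod M = 3^0 mod 127 = 1
Delta = (2 - 4) * 1 mod 127 = 125
New hash = (63 + 125) mod 127 = 61

Answer: 61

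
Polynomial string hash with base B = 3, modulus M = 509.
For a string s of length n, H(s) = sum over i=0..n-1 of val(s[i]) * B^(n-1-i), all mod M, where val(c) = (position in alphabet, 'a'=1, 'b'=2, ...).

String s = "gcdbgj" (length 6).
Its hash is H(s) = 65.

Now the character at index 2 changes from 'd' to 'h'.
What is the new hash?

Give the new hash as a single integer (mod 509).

Answer: 173

Derivation:
val('d') = 4, val('h') = 8
Position k = 2, exponent = n-1-k = 3
B^3 mod M = 3^3 mod 509 = 27
Delta = (8 - 4) * 27 mod 509 = 108
New hash = (65 + 108) mod 509 = 173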